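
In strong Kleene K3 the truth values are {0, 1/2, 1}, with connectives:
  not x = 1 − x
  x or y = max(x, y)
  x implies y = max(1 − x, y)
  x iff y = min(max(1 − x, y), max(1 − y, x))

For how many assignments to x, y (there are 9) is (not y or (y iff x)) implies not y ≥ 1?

x = 0, y = 0 ↦ 1  ≥
x = 0, y = 1/2 ↦ 1/2  <
x = 0, y = 1 ↦ 1  ≥
x = 1/2, y = 0 ↦ 1  ≥
x = 1/2, y = 1/2 ↦ 1/2  <
x = 1/2, y = 1 ↦ 1/2  <
x = 1, y = 0 ↦ 1  ≥
x = 1, y = 1/2 ↦ 1/2  <
x = 1, y = 1 ↦ 0  <
So 4 of the 9 assignments meet the threshold.

4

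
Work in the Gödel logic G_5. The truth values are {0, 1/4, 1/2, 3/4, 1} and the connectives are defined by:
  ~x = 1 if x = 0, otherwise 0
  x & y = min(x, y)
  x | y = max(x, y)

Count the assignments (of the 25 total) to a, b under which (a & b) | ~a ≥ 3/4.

9

value 1: 6 assignments (counts)
value 3/4: 3 assignments (counts)
value 1/2: 5 assignments
value 1/4: 7 assignments
value 0: 4 assignments
So 9 of the 25 assignments meet the threshold.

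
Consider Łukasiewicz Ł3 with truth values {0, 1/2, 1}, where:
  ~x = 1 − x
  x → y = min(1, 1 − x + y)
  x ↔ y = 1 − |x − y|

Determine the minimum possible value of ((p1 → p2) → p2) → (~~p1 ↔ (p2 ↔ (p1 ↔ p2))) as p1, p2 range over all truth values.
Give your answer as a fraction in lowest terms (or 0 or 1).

Take p1 = 0, p2 = 1/2:
p1 → p2 = 0 → 1/2 = 1
(p1 → p2) → p2 = 1 → 1/2 = 1/2
~p1 = ~0 = 1
~~p1 = ~1 = 0
p1 ↔ p2 = 0 ↔ 1/2 = 1/2
p2 ↔ (p1 ↔ p2) = 1/2 ↔ 1/2 = 1
~~p1 ↔ (p2 ↔ (p1 ↔ p2)) = 0 ↔ 1 = 0
((p1 → p2) → p2) → (~~p1 ↔ (p2 ↔ (p1 ↔ p2))) = 1/2 → 0 = 1/2
No assignment yields a value below 1/2, so this is the minimum.

1/2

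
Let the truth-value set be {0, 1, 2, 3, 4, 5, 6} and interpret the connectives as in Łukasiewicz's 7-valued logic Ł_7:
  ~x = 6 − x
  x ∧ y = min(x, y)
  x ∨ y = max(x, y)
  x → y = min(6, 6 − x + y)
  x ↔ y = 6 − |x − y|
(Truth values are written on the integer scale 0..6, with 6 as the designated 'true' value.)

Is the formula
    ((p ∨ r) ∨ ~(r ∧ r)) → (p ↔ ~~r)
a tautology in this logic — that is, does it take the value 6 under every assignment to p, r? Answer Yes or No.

No

Counterexample: take p = 0, r = 4.
p ∨ r = 0 ∨ 4 = 4
r ∧ r = 4 ∧ 4 = 4
~(r ∧ r) = ~4 = 2
(p ∨ r) ∨ ~(r ∧ r) = 4 ∨ 2 = 4
~r = ~4 = 2
~~r = ~2 = 4
p ↔ ~~r = 0 ↔ 4 = 2
((p ∨ r) ∨ ~(r ∧ r)) → (p ↔ ~~r) = 4 → 2 = 4
This gives 4 ≠ 6.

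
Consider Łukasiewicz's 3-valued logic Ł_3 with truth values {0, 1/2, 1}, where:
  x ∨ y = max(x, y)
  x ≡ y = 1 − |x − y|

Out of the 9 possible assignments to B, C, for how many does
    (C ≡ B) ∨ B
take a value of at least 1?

B = 0, C = 0 ↦ 1  ≥
B = 0, C = 1/2 ↦ 1/2  <
B = 0, C = 1 ↦ 0  <
B = 1/2, C = 0 ↦ 1/2  <
B = 1/2, C = 1/2 ↦ 1  ≥
B = 1/2, C = 1 ↦ 1/2  <
B = 1, C = 0 ↦ 1  ≥
B = 1, C = 1/2 ↦ 1  ≥
B = 1, C = 1 ↦ 1  ≥
So 5 of the 9 assignments meet the threshold.

5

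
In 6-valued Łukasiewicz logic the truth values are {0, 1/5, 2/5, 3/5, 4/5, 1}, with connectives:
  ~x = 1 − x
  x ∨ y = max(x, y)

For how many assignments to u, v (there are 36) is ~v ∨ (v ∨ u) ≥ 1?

value 1: 16 assignments (counts)
value 4/5: 12 assignments
value 3/5: 8 assignments
So 16 of the 36 assignments meet the threshold.

16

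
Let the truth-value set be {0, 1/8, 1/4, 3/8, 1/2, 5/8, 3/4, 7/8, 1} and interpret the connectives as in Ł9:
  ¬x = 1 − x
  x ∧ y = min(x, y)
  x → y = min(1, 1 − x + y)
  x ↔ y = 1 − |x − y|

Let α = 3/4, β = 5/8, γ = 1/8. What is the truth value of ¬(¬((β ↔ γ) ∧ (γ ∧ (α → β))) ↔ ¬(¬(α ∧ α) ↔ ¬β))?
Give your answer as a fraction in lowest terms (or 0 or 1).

3/4

β ↔ γ = 5/8 ↔ 1/8 = 1/2
α → β = 3/4 → 5/8 = 7/8
γ ∧ (α → β) = 1/8 ∧ 7/8 = 1/8
(β ↔ γ) ∧ (γ ∧ (α → β)) = 1/2 ∧ 1/8 = 1/8
¬((β ↔ γ) ∧ (γ ∧ (α → β))) = ¬1/8 = 7/8
α ∧ α = 3/4 ∧ 3/4 = 3/4
¬(α ∧ α) = ¬3/4 = 1/4
¬β = ¬5/8 = 3/8
¬(α ∧ α) ↔ ¬β = 1/4 ↔ 3/8 = 7/8
¬(¬(α ∧ α) ↔ ¬β) = ¬7/8 = 1/8
¬((β ↔ γ) ∧ (γ ∧ (α → β))) ↔ ¬(¬(α ∧ α) ↔ ¬β) = 7/8 ↔ 1/8 = 1/4
¬(¬((β ↔ γ) ∧ (γ ∧ (α → β))) ↔ ¬(¬(α ∧ α) ↔ ¬β)) = ¬1/4 = 3/4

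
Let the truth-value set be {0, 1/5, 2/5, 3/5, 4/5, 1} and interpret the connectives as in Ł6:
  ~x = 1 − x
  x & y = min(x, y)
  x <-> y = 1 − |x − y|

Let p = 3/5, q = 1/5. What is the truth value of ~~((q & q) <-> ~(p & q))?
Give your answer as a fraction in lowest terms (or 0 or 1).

q & q = 1/5 & 1/5 = 1/5
p & q = 3/5 & 1/5 = 1/5
~(p & q) = ~1/5 = 4/5
(q & q) <-> ~(p & q) = 1/5 <-> 4/5 = 2/5
~((q & q) <-> ~(p & q)) = ~2/5 = 3/5
~~((q & q) <-> ~(p & q)) = ~3/5 = 2/5

2/5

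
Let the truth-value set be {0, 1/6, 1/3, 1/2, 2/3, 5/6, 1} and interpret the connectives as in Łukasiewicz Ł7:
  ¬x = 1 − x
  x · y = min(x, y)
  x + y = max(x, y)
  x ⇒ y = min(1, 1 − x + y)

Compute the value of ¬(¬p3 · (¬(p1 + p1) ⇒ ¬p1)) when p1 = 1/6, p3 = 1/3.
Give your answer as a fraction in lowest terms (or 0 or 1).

1/3

¬p3 = ¬1/3 = 2/3
p1 + p1 = 1/6 + 1/6 = 1/6
¬(p1 + p1) = ¬1/6 = 5/6
¬p1 = ¬1/6 = 5/6
¬(p1 + p1) ⇒ ¬p1 = 5/6 ⇒ 5/6 = 1
¬p3 · (¬(p1 + p1) ⇒ ¬p1) = 2/3 · 1 = 2/3
¬(¬p3 · (¬(p1 + p1) ⇒ ¬p1)) = ¬2/3 = 1/3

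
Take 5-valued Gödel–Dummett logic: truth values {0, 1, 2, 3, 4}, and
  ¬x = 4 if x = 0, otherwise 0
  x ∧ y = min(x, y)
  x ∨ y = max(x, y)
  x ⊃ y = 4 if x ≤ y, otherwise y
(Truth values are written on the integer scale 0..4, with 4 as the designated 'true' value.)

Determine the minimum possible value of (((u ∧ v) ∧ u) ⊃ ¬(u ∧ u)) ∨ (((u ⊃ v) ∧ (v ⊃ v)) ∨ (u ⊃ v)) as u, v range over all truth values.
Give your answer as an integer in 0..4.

Take u = 2, v = 1:
u ∧ v = 2 ∧ 1 = 1
(u ∧ v) ∧ u = 1 ∧ 2 = 1
u ∧ u = 2 ∧ 2 = 2
¬(u ∧ u) = ¬2 = 0
((u ∧ v) ∧ u) ⊃ ¬(u ∧ u) = 1 ⊃ 0 = 0
u ⊃ v = 2 ⊃ 1 = 1
v ⊃ v = 1 ⊃ 1 = 4
(u ⊃ v) ∧ (v ⊃ v) = 1 ∧ 4 = 1
u ⊃ v = 2 ⊃ 1 = 1
((u ⊃ v) ∧ (v ⊃ v)) ∨ (u ⊃ v) = 1 ∨ 1 = 1
(((u ∧ v) ∧ u) ⊃ ¬(u ∧ u)) ∨ (((u ⊃ v) ∧ (v ⊃ v)) ∨ (u ⊃ v)) = 0 ∨ 1 = 1
No assignment yields a value below 1, so this is the minimum.

1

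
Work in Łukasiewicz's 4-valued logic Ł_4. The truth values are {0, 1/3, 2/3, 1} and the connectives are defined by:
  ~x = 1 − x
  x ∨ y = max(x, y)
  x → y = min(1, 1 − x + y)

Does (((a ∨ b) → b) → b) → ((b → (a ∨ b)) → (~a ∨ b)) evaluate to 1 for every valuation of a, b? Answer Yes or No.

Counterexample: take a = 2/3, b = 0.
a ∨ b = 2/3 ∨ 0 = 2/3
(a ∨ b) → b = 2/3 → 0 = 1/3
((a ∨ b) → b) → b = 1/3 → 0 = 2/3
a ∨ b = 2/3 ∨ 0 = 2/3
b → (a ∨ b) = 0 → 2/3 = 1
~a = ~2/3 = 1/3
~a ∨ b = 1/3 ∨ 0 = 1/3
(b → (a ∨ b)) → (~a ∨ b) = 1 → 1/3 = 1/3
(((a ∨ b) → b) → b) → ((b → (a ∨ b)) → (~a ∨ b)) = 2/3 → 1/3 = 2/3
This gives 2/3 ≠ 1.

No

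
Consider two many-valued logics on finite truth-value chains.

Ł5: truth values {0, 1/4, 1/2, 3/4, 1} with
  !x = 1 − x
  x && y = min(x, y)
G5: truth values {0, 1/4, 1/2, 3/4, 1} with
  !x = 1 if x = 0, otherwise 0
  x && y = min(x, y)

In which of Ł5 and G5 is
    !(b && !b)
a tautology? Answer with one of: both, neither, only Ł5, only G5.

only G5

In Ł5: at b = 1/4 the value is 3/4 — not a tautology.
In G5: every assignment gives 1 — tautology.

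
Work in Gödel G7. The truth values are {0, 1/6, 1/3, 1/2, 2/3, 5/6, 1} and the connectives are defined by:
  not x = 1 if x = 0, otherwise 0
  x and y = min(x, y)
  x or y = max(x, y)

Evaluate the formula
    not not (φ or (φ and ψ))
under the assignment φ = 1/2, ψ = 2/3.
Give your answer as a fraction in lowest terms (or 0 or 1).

φ and ψ = 1/2 and 2/3 = 1/2
φ or (φ and ψ) = 1/2 or 1/2 = 1/2
not (φ or (φ and ψ)) = not 1/2 = 0
not not (φ or (φ and ψ)) = not 0 = 1

1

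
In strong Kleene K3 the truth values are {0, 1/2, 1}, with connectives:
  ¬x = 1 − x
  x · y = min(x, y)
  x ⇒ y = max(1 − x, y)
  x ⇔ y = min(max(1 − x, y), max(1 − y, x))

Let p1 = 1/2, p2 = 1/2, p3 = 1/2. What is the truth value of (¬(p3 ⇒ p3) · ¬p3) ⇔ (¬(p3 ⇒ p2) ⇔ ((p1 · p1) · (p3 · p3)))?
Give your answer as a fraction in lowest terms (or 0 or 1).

1/2

p3 ⇒ p3 = 1/2 ⇒ 1/2 = 1/2
¬(p3 ⇒ p3) = ¬1/2 = 1/2
¬p3 = ¬1/2 = 1/2
¬(p3 ⇒ p3) · ¬p3 = 1/2 · 1/2 = 1/2
p3 ⇒ p2 = 1/2 ⇒ 1/2 = 1/2
¬(p3 ⇒ p2) = ¬1/2 = 1/2
p1 · p1 = 1/2 · 1/2 = 1/2
p3 · p3 = 1/2 · 1/2 = 1/2
(p1 · p1) · (p3 · p3) = 1/2 · 1/2 = 1/2
¬(p3 ⇒ p2) ⇔ ((p1 · p1) · (p3 · p3)) = 1/2 ⇔ 1/2 = 1/2
(¬(p3 ⇒ p3) · ¬p3) ⇔ (¬(p3 ⇒ p2) ⇔ ((p1 · p1) · (p3 · p3))) = 1/2 ⇔ 1/2 = 1/2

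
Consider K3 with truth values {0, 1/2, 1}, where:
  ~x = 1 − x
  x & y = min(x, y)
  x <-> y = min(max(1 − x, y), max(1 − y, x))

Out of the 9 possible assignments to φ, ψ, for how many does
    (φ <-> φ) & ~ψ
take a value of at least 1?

φ = 0, ψ = 0 ↦ 1  ≥
φ = 0, ψ = 1/2 ↦ 1/2  <
φ = 0, ψ = 1 ↦ 0  <
φ = 1/2, ψ = 0 ↦ 1/2  <
φ = 1/2, ψ = 1/2 ↦ 1/2  <
φ = 1/2, ψ = 1 ↦ 0  <
φ = 1, ψ = 0 ↦ 1  ≥
φ = 1, ψ = 1/2 ↦ 1/2  <
φ = 1, ψ = 1 ↦ 0  <
So 2 of the 9 assignments meet the threshold.

2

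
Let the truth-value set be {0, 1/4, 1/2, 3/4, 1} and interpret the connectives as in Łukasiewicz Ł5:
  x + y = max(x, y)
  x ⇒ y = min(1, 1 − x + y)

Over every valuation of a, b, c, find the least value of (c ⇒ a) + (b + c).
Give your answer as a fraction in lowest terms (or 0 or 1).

1/2

Take a = 0, b = 0, c = 1/2:
c ⇒ a = 1/2 ⇒ 0 = 1/2
b + c = 0 + 1/2 = 1/2
(c ⇒ a) + (b + c) = 1/2 + 1/2 = 1/2
No assignment yields a value below 1/2, so this is the minimum.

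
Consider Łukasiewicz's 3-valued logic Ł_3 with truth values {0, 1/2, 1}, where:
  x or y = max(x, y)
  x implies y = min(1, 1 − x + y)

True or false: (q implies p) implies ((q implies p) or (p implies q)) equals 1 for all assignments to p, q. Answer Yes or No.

Yes

p = 0, q = 0 ↦ 1
p = 0, q = 1/2 ↦ 1
p = 0, q = 1 ↦ 1
p = 1/2, q = 0 ↦ 1
p = 1/2, q = 1/2 ↦ 1
p = 1/2, q = 1 ↦ 1
p = 1, q = 0 ↦ 1
p = 1, q = 1/2 ↦ 1
p = 1, q = 1 ↦ 1
Every assignment gives a value ≥ 1.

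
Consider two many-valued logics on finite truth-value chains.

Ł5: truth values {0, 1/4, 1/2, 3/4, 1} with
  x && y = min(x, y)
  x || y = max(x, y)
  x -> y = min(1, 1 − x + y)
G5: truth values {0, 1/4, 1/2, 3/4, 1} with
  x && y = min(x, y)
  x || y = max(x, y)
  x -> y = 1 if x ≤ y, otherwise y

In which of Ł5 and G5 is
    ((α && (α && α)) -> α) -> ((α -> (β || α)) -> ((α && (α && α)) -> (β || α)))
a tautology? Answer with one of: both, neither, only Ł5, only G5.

both

In Ł5: every assignment gives 1 — tautology.
In G5: every assignment gives 1 — tautology.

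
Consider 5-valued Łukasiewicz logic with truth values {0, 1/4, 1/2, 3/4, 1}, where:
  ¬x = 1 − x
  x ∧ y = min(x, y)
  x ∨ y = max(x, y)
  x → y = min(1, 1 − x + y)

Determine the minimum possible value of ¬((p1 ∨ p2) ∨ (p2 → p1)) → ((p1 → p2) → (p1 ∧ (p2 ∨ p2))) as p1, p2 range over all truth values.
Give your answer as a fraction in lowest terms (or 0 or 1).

1/2

Take p1 = 0, p2 = 1/2:
p1 ∨ p2 = 0 ∨ 1/2 = 1/2
p2 → p1 = 1/2 → 0 = 1/2
(p1 ∨ p2) ∨ (p2 → p1) = 1/2 ∨ 1/2 = 1/2
¬((p1 ∨ p2) ∨ (p2 → p1)) = ¬1/2 = 1/2
p1 → p2 = 0 → 1/2 = 1
p2 ∨ p2 = 1/2 ∨ 1/2 = 1/2
p1 ∧ (p2 ∨ p2) = 0 ∧ 1/2 = 0
(p1 → p2) → (p1 ∧ (p2 ∨ p2)) = 1 → 0 = 0
¬((p1 ∨ p2) ∨ (p2 → p1)) → ((p1 → p2) → (p1 ∧ (p2 ∨ p2))) = 1/2 → 0 = 1/2
No assignment yields a value below 1/2, so this is the minimum.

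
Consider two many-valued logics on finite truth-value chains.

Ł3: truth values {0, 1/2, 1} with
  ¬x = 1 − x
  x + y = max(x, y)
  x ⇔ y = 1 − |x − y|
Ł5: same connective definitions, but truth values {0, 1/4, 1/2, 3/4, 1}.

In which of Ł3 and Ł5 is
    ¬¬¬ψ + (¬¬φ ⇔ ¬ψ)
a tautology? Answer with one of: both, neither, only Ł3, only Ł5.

In Ł3: at φ = 0, ψ = 1/2 the value is 1/2 — not a tautology.
In Ł5: at φ = 0, ψ = 1/4 the value is 3/4 — not a tautology.

neither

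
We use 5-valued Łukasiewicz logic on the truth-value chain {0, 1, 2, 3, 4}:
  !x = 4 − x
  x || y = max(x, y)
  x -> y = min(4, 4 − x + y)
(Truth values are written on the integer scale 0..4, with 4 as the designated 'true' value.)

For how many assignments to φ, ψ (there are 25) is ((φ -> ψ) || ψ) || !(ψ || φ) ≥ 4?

value 4: 15 assignments (counts)
value 3: 4 assignments
value 2: 3 assignments
value 1: 2 assignments
value 0: 1 assignment
So 15 of the 25 assignments meet the threshold.

15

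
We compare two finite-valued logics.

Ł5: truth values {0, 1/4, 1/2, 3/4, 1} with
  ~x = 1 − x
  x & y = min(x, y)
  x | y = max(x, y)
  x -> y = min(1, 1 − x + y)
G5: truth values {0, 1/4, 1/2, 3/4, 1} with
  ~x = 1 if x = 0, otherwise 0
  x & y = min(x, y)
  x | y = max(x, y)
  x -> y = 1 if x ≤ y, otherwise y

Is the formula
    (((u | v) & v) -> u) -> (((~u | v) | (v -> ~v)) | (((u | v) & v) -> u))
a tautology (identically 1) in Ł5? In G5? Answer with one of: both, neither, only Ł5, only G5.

both

In Ł5: every assignment gives 1 — tautology.
In G5: every assignment gives 1 — tautology.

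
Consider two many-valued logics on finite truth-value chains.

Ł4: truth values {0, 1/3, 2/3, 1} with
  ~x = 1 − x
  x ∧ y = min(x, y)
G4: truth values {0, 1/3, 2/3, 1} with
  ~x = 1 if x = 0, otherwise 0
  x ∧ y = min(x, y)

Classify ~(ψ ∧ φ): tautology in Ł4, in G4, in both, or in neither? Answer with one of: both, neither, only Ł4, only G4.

neither

In Ł4: at φ = 1/3, ψ = 1/3 the value is 2/3 — not a tautology.
In G4: at φ = 1/3, ψ = 1/3 the value is 0 — not a tautology.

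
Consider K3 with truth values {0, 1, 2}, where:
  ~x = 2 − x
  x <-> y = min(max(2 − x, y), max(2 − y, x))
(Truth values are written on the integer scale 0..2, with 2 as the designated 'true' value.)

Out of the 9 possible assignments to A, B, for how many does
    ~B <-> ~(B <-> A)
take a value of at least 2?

2

A = 0, B = 0 ↦ 0  <
A = 0, B = 1 ↦ 1  <
A = 0, B = 2 ↦ 0  <
A = 1, B = 0 ↦ 1  <
A = 1, B = 1 ↦ 1  <
A = 1, B = 2 ↦ 1  <
A = 2, B = 0 ↦ 2  ≥
A = 2, B = 1 ↦ 1  <
A = 2, B = 2 ↦ 2  ≥
So 2 of the 9 assignments meet the threshold.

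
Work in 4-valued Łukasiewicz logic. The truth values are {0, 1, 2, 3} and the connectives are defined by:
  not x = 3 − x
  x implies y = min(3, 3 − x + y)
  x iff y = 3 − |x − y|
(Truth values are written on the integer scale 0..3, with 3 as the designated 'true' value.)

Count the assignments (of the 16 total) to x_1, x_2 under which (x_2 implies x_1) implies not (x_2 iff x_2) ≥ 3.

1

x_1 = 0, x_2 = 0 ↦ 0  <
x_1 = 0, x_2 = 1 ↦ 1  <
x_1 = 0, x_2 = 2 ↦ 2  <
x_1 = 0, x_2 = 3 ↦ 3  ≥
x_1 = 1, x_2 = 0 ↦ 0  <
x_1 = 1, x_2 = 1 ↦ 0  <
x_1 = 1, x_2 = 2 ↦ 1  <
x_1 = 1, x_2 = 3 ↦ 2  <
x_1 = 2, x_2 = 0 ↦ 0  <
x_1 = 2, x_2 = 1 ↦ 0  <
x_1 = 2, x_2 = 2 ↦ 0  <
x_1 = 2, x_2 = 3 ↦ 1  <
x_1 = 3, x_2 = 0 ↦ 0  <
x_1 = 3, x_2 = 1 ↦ 0  <
x_1 = 3, x_2 = 2 ↦ 0  <
x_1 = 3, x_2 = 3 ↦ 0  <
So 1 of the 16 assignments meets the threshold.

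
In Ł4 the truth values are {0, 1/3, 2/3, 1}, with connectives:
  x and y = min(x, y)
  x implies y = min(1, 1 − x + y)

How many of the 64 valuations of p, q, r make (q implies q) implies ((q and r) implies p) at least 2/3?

value 1: 50 assignments (counts)
value 2/3: 9 assignments (counts)
value 1/3: 4 assignments
value 0: 1 assignment
So 59 of the 64 assignments meet the threshold.

59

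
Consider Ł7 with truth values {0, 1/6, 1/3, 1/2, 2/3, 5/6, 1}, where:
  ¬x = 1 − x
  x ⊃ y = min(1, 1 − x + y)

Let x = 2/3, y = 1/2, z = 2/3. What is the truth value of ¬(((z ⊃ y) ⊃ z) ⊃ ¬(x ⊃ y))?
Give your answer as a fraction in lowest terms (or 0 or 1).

2/3

z ⊃ y = 2/3 ⊃ 1/2 = 5/6
(z ⊃ y) ⊃ z = 5/6 ⊃ 2/3 = 5/6
x ⊃ y = 2/3 ⊃ 1/2 = 5/6
¬(x ⊃ y) = ¬5/6 = 1/6
((z ⊃ y) ⊃ z) ⊃ ¬(x ⊃ y) = 5/6 ⊃ 1/6 = 1/3
¬(((z ⊃ y) ⊃ z) ⊃ ¬(x ⊃ y)) = ¬1/3 = 2/3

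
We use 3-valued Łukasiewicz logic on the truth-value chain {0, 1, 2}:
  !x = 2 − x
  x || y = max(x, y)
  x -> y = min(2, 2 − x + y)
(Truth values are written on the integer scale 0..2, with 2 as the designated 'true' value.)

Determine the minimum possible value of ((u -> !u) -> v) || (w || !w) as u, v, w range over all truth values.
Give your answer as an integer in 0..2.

Take u = 0, v = 0, w = 1:
!u = !0 = 2
u -> !u = 0 -> 2 = 2
(u -> !u) -> v = 2 -> 0 = 0
!w = !1 = 1
w || !w = 1 || 1 = 1
((u -> !u) -> v) || (w || !w) = 0 || 1 = 1
No assignment yields a value below 1, so this is the minimum.

1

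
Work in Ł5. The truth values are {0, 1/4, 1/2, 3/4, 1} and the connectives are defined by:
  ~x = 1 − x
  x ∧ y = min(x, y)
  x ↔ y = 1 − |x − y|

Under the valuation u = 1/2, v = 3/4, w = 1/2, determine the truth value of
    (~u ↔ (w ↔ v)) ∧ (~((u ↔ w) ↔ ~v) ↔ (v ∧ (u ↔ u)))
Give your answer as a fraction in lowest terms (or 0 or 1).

~u = ~1/2 = 1/2
w ↔ v = 1/2 ↔ 3/4 = 3/4
~u ↔ (w ↔ v) = 1/2 ↔ 3/4 = 3/4
u ↔ w = 1/2 ↔ 1/2 = 1
~v = ~3/4 = 1/4
(u ↔ w) ↔ ~v = 1 ↔ 1/4 = 1/4
~((u ↔ w) ↔ ~v) = ~1/4 = 3/4
u ↔ u = 1/2 ↔ 1/2 = 1
v ∧ (u ↔ u) = 3/4 ∧ 1 = 3/4
~((u ↔ w) ↔ ~v) ↔ (v ∧ (u ↔ u)) = 3/4 ↔ 3/4 = 1
(~u ↔ (w ↔ v)) ∧ (~((u ↔ w) ↔ ~v) ↔ (v ∧ (u ↔ u))) = 3/4 ∧ 1 = 3/4

3/4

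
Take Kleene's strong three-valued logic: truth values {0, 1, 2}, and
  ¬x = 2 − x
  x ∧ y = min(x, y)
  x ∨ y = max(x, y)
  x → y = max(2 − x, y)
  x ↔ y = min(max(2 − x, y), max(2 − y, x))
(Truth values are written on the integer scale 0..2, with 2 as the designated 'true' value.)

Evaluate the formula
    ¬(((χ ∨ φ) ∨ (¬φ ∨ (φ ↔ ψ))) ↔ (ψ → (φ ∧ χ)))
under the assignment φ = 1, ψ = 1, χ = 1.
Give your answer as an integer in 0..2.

1

χ ∨ φ = 1 ∨ 1 = 1
¬φ = ¬1 = 1
φ ↔ ψ = 1 ↔ 1 = 1
¬φ ∨ (φ ↔ ψ) = 1 ∨ 1 = 1
(χ ∨ φ) ∨ (¬φ ∨ (φ ↔ ψ)) = 1 ∨ 1 = 1
φ ∧ χ = 1 ∧ 1 = 1
ψ → (φ ∧ χ) = 1 → 1 = 1
((χ ∨ φ) ∨ (¬φ ∨ (φ ↔ ψ))) ↔ (ψ → (φ ∧ χ)) = 1 ↔ 1 = 1
¬(((χ ∨ φ) ∨ (¬φ ∨ (φ ↔ ψ))) ↔ (ψ → (φ ∧ χ))) = ¬1 = 1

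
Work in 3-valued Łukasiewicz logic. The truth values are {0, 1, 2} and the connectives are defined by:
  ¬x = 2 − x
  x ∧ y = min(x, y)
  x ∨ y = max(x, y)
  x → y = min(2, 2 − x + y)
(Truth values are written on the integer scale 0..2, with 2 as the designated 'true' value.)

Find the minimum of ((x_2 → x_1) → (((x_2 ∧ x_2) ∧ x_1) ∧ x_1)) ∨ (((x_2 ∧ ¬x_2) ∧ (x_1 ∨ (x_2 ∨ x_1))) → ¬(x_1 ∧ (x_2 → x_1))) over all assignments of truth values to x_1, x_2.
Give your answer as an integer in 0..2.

1

Take x_1 = 2, x_2 = 1:
x_2 → x_1 = 1 → 2 = 2
x_2 ∧ x_2 = 1 ∧ 1 = 1
(x_2 ∧ x_2) ∧ x_1 = 1 ∧ 2 = 1
((x_2 ∧ x_2) ∧ x_1) ∧ x_1 = 1 ∧ 2 = 1
(x_2 → x_1) → (((x_2 ∧ x_2) ∧ x_1) ∧ x_1) = 2 → 1 = 1
¬x_2 = ¬1 = 1
x_2 ∧ ¬x_2 = 1 ∧ 1 = 1
x_2 ∨ x_1 = 1 ∨ 2 = 2
x_1 ∨ (x_2 ∨ x_1) = 2 ∨ 2 = 2
(x_2 ∧ ¬x_2) ∧ (x_1 ∨ (x_2 ∨ x_1)) = 1 ∧ 2 = 1
x_2 → x_1 = 1 → 2 = 2
x_1 ∧ (x_2 → x_1) = 2 ∧ 2 = 2
¬(x_1 ∧ (x_2 → x_1)) = ¬2 = 0
((x_2 ∧ ¬x_2) ∧ (x_1 ∨ (x_2 ∨ x_1))) → ¬(x_1 ∧ (x_2 → x_1)) = 1 → 0 = 1
((x_2 → x_1) → (((x_2 ∧ x_2) ∧ x_1) ∧ x_1)) ∨ (((x_2 ∧ ¬x_2) ∧ (x_1 ∨ (x_2 ∨ x_1))) → ¬(x_1 ∧ (x_2 → x_1))) = 1 ∨ 1 = 1
No assignment yields a value below 1, so this is the minimum.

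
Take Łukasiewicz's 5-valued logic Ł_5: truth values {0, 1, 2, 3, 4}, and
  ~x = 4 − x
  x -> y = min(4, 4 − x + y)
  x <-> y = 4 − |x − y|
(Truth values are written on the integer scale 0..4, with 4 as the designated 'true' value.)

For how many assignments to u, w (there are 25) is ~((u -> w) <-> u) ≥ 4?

value 4: 6 assignments (counts)
value 3: 5 assignments
value 2: 6 assignments
value 1: 5 assignments
value 0: 3 assignments
So 6 of the 25 assignments meet the threshold.

6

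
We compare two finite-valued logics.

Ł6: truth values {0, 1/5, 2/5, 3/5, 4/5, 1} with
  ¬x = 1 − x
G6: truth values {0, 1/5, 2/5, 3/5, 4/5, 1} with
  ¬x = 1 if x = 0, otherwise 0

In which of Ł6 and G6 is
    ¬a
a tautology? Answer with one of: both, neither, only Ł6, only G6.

In Ł6: at a = 1/5 the value is 4/5 — not a tautology.
In G6: at a = 1/5 the value is 0 — not a tautology.

neither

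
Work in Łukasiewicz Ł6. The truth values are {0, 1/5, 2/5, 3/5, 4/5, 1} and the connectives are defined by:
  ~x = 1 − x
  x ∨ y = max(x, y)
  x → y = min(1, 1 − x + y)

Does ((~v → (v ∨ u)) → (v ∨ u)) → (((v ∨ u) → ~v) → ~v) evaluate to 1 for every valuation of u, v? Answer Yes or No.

Yes

At u = 3/5, v = 0, for instance:
~v = ~0 = 1
v ∨ u = 0 ∨ 3/5 = 3/5
~v → (v ∨ u) = 1 → 3/5 = 3/5
(~v → (v ∨ u)) → (v ∨ u) = 3/5 → 3/5 = 1
(v ∨ u) → ~v = 3/5 → 1 = 1
((v ∨ u) → ~v) → ~v = 1 → 1 = 1
((~v → (v ∨ u)) → (v ∨ u)) → (((v ∨ u) → ~v) → ~v) = 1 → 1 = 1
and checking the remaining 35 assignments likewise gives ≥ 1 in every case.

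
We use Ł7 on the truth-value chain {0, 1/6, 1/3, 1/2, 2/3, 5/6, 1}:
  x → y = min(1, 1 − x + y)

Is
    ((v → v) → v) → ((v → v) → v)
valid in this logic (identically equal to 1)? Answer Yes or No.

v = 0 ↦ 1
v = 1/6 ↦ 1
v = 1/3 ↦ 1
v = 1/2 ↦ 1
v = 2/3 ↦ 1
v = 5/6 ↦ 1
v = 1 ↦ 1
Every assignment gives a value ≥ 1.

Yes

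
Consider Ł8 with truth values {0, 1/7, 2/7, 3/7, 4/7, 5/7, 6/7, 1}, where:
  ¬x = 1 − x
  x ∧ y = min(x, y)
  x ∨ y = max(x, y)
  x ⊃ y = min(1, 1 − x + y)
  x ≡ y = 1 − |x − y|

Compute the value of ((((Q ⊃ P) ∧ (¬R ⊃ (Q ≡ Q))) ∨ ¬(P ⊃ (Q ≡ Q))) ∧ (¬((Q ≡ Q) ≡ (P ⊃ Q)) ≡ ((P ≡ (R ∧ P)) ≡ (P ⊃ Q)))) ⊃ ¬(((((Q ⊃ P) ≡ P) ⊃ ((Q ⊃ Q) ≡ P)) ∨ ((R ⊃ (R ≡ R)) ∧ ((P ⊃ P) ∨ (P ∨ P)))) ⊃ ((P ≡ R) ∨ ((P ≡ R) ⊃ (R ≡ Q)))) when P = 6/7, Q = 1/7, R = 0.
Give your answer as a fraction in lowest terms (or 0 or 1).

Q ⊃ P = 1/7 ⊃ 6/7 = 1
¬R = ¬0 = 1
Q ≡ Q = 1/7 ≡ 1/7 = 1
¬R ⊃ (Q ≡ Q) = 1 ⊃ 1 = 1
(Q ⊃ P) ∧ (¬R ⊃ (Q ≡ Q)) = 1 ∧ 1 = 1
Q ≡ Q = 1/7 ≡ 1/7 = 1
P ⊃ (Q ≡ Q) = 6/7 ⊃ 1 = 1
¬(P ⊃ (Q ≡ Q)) = ¬1 = 0
((Q ⊃ P) ∧ (¬R ⊃ (Q ≡ Q))) ∨ ¬(P ⊃ (Q ≡ Q)) = 1 ∨ 0 = 1
Q ≡ Q = 1/7 ≡ 1/7 = 1
P ⊃ Q = 6/7 ⊃ 1/7 = 2/7
(Q ≡ Q) ≡ (P ⊃ Q) = 1 ≡ 2/7 = 2/7
¬((Q ≡ Q) ≡ (P ⊃ Q)) = ¬2/7 = 5/7
R ∧ P = 0 ∧ 6/7 = 0
P ≡ (R ∧ P) = 6/7 ≡ 0 = 1/7
P ⊃ Q = 6/7 ⊃ 1/7 = 2/7
(P ≡ (R ∧ P)) ≡ (P ⊃ Q) = 1/7 ≡ 2/7 = 6/7
¬((Q ≡ Q) ≡ (P ⊃ Q)) ≡ ((P ≡ (R ∧ P)) ≡ (P ⊃ Q)) = 5/7 ≡ 6/7 = 6/7
(((Q ⊃ P) ∧ (¬R ⊃ (Q ≡ Q))) ∨ ¬(P ⊃ (Q ≡ Q))) ∧ (¬((Q ≡ Q) ≡ (P ⊃ Q)) ≡ ((P ≡ (R ∧ P)) ≡ (P ⊃ Q))) = 1 ∧ 6/7 = 6/7
Q ⊃ P = 1/7 ⊃ 6/7 = 1
(Q ⊃ P) ≡ P = 1 ≡ 6/7 = 6/7
Q ⊃ Q = 1/7 ⊃ 1/7 = 1
(Q ⊃ Q) ≡ P = 1 ≡ 6/7 = 6/7
((Q ⊃ P) ≡ P) ⊃ ((Q ⊃ Q) ≡ P) = 6/7 ⊃ 6/7 = 1
R ≡ R = 0 ≡ 0 = 1
R ⊃ (R ≡ R) = 0 ⊃ 1 = 1
P ⊃ P = 6/7 ⊃ 6/7 = 1
P ∨ P = 6/7 ∨ 6/7 = 6/7
(P ⊃ P) ∨ (P ∨ P) = 1 ∨ 6/7 = 1
(R ⊃ (R ≡ R)) ∧ ((P ⊃ P) ∨ (P ∨ P)) = 1 ∧ 1 = 1
(((Q ⊃ P) ≡ P) ⊃ ((Q ⊃ Q) ≡ P)) ∨ ((R ⊃ (R ≡ R)) ∧ ((P ⊃ P) ∨ (P ∨ P))) = 1 ∨ 1 = 1
P ≡ R = 6/7 ≡ 0 = 1/7
P ≡ R = 6/7 ≡ 0 = 1/7
R ≡ Q = 0 ≡ 1/7 = 6/7
(P ≡ R) ⊃ (R ≡ Q) = 1/7 ⊃ 6/7 = 1
(P ≡ R) ∨ ((P ≡ R) ⊃ (R ≡ Q)) = 1/7 ∨ 1 = 1
((((Q ⊃ P) ≡ P) ⊃ ((Q ⊃ Q) ≡ P)) ∨ ((R ⊃ (R ≡ R)) ∧ ((P ⊃ P) ∨ (P ∨ P)))) ⊃ ((P ≡ R) ∨ ((P ≡ R) ⊃ (R ≡ Q))) = 1 ⊃ 1 = 1
¬(((((Q ⊃ P) ≡ P) ⊃ ((Q ⊃ Q) ≡ P)) ∨ ((R ⊃ (R ≡ R)) ∧ ((P ⊃ P) ∨ (P ∨ P)))) ⊃ ((P ≡ R) ∨ ((P ≡ R) ⊃ (R ≡ Q)))) = ¬1 = 0
((((Q ⊃ P) ∧ (¬R ⊃ (Q ≡ Q))) ∨ ¬(P ⊃ (Q ≡ Q))) ∧ (¬((Q ≡ Q) ≡ (P ⊃ Q)) ≡ ((P ≡ (R ∧ P)) ≡ (P ⊃ Q)))) ⊃ ¬(((((Q ⊃ P) ≡ P) ⊃ ((Q ⊃ Q) ≡ P)) ∨ ((R ⊃ (R ≡ R)) ∧ ((P ⊃ P) ∨ (P ∨ P)))) ⊃ ((P ≡ R) ∨ ((P ≡ R) ⊃ (R ≡ Q)))) = 6/7 ⊃ 0 = 1/7

1/7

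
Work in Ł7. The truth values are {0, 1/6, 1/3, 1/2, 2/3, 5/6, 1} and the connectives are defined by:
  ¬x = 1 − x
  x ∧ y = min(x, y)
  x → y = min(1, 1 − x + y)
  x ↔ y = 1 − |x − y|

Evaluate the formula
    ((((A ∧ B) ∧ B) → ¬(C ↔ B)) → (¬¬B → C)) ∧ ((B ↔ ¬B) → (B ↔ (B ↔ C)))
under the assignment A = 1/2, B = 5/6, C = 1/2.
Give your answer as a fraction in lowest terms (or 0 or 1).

A ∧ B = 1/2 ∧ 5/6 = 1/2
(A ∧ B) ∧ B = 1/2 ∧ 5/6 = 1/2
C ↔ B = 1/2 ↔ 5/6 = 2/3
¬(C ↔ B) = ¬2/3 = 1/3
((A ∧ B) ∧ B) → ¬(C ↔ B) = 1/2 → 1/3 = 5/6
¬B = ¬5/6 = 1/6
¬¬B = ¬1/6 = 5/6
¬¬B → C = 5/6 → 1/2 = 2/3
(((A ∧ B) ∧ B) → ¬(C ↔ B)) → (¬¬B → C) = 5/6 → 2/3 = 5/6
¬B = ¬5/6 = 1/6
B ↔ ¬B = 5/6 ↔ 1/6 = 1/3
B ↔ C = 5/6 ↔ 1/2 = 2/3
B ↔ (B ↔ C) = 5/6 ↔ 2/3 = 5/6
(B ↔ ¬B) → (B ↔ (B ↔ C)) = 1/3 → 5/6 = 1
((((A ∧ B) ∧ B) → ¬(C ↔ B)) → (¬¬B → C)) ∧ ((B ↔ ¬B) → (B ↔ (B ↔ C))) = 5/6 ∧ 1 = 5/6

5/6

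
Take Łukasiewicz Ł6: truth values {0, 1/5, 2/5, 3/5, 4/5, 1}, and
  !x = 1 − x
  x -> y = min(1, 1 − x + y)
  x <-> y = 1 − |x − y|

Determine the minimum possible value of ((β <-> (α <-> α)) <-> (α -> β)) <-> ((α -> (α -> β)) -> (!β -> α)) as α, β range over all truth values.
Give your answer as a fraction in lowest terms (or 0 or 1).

3/5

Take α = 2/5, β = 2/5:
α <-> α = 2/5 <-> 2/5 = 1
β <-> (α <-> α) = 2/5 <-> 1 = 2/5
α -> β = 2/5 -> 2/5 = 1
(β <-> (α <-> α)) <-> (α -> β) = 2/5 <-> 1 = 2/5
α -> β = 2/5 -> 2/5 = 1
α -> (α -> β) = 2/5 -> 1 = 1
!β = !2/5 = 3/5
!β -> α = 3/5 -> 2/5 = 4/5
(α -> (α -> β)) -> (!β -> α) = 1 -> 4/5 = 4/5
((β <-> (α <-> α)) <-> (α -> β)) <-> ((α -> (α -> β)) -> (!β -> α)) = 2/5 <-> 4/5 = 3/5
No assignment yields a value below 3/5, so this is the minimum.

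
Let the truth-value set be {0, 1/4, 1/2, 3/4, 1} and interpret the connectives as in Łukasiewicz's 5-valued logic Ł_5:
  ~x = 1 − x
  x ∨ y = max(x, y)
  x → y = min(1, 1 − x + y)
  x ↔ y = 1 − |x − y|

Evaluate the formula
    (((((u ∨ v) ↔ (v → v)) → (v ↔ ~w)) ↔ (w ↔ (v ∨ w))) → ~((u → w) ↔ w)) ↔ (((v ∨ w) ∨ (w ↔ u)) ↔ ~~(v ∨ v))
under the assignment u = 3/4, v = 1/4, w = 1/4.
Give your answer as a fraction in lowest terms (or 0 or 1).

u ∨ v = 3/4 ∨ 1/4 = 3/4
v → v = 1/4 → 1/4 = 1
(u ∨ v) ↔ (v → v) = 3/4 ↔ 1 = 3/4
~w = ~1/4 = 3/4
v ↔ ~w = 1/4 ↔ 3/4 = 1/2
((u ∨ v) ↔ (v → v)) → (v ↔ ~w) = 3/4 → 1/2 = 3/4
v ∨ w = 1/4 ∨ 1/4 = 1/4
w ↔ (v ∨ w) = 1/4 ↔ 1/4 = 1
(((u ∨ v) ↔ (v → v)) → (v ↔ ~w)) ↔ (w ↔ (v ∨ w)) = 3/4 ↔ 1 = 3/4
u → w = 3/4 → 1/4 = 1/2
(u → w) ↔ w = 1/2 ↔ 1/4 = 3/4
~((u → w) ↔ w) = ~3/4 = 1/4
((((u ∨ v) ↔ (v → v)) → (v ↔ ~w)) ↔ (w ↔ (v ∨ w))) → ~((u → w) ↔ w) = 3/4 → 1/4 = 1/2
v ∨ w = 1/4 ∨ 1/4 = 1/4
w ↔ u = 1/4 ↔ 3/4 = 1/2
(v ∨ w) ∨ (w ↔ u) = 1/4 ∨ 1/2 = 1/2
v ∨ v = 1/4 ∨ 1/4 = 1/4
~(v ∨ v) = ~1/4 = 3/4
~~(v ∨ v) = ~3/4 = 1/4
((v ∨ w) ∨ (w ↔ u)) ↔ ~~(v ∨ v) = 1/2 ↔ 1/4 = 3/4
(((((u ∨ v) ↔ (v → v)) → (v ↔ ~w)) ↔ (w ↔ (v ∨ w))) → ~((u → w) ↔ w)) ↔ (((v ∨ w) ∨ (w ↔ u)) ↔ ~~(v ∨ v)) = 1/2 ↔ 3/4 = 3/4

3/4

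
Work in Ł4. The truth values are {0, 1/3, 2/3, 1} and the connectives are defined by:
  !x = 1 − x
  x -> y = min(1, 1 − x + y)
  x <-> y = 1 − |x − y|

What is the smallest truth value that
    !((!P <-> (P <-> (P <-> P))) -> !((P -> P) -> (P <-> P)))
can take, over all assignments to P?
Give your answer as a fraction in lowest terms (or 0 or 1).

Take P = 0:
!P = !0 = 1
P <-> P = 0 <-> 0 = 1
P <-> (P <-> P) = 0 <-> 1 = 0
!P <-> (P <-> (P <-> P)) = 1 <-> 0 = 0
P -> P = 0 -> 0 = 1
P <-> P = 0 <-> 0 = 1
(P -> P) -> (P <-> P) = 1 -> 1 = 1
!((P -> P) -> (P <-> P)) = !1 = 0
(!P <-> (P <-> (P <-> P))) -> !((P -> P) -> (P <-> P)) = 0 -> 0 = 1
!((!P <-> (P <-> (P <-> P))) -> !((P -> P) -> (P <-> P))) = !1 = 0
No assignment yields a value below 0, so this is the minimum.

0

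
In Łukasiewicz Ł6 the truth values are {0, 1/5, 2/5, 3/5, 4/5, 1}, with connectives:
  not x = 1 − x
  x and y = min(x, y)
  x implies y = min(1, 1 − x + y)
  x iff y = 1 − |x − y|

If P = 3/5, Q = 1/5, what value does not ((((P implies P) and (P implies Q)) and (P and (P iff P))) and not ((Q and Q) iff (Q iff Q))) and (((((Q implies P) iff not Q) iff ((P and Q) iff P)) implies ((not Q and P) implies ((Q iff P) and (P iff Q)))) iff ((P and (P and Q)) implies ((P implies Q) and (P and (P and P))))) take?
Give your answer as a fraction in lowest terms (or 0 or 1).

2/5

P implies P = 3/5 implies 3/5 = 1
P implies Q = 3/5 implies 1/5 = 3/5
(P implies P) and (P implies Q) = 1 and 3/5 = 3/5
P iff P = 3/5 iff 3/5 = 1
P and (P iff P) = 3/5 and 1 = 3/5
((P implies P) and (P implies Q)) and (P and (P iff P)) = 3/5 and 3/5 = 3/5
Q and Q = 1/5 and 1/5 = 1/5
Q iff Q = 1/5 iff 1/5 = 1
(Q and Q) iff (Q iff Q) = 1/5 iff 1 = 1/5
not ((Q and Q) iff (Q iff Q)) = not 1/5 = 4/5
(((P implies P) and (P implies Q)) and (P and (P iff P))) and not ((Q and Q) iff (Q iff Q)) = 3/5 and 4/5 = 3/5
not ((((P implies P) and (P implies Q)) and (P and (P iff P))) and not ((Q and Q) iff (Q iff Q))) = not 3/5 = 2/5
Q implies P = 1/5 implies 3/5 = 1
not Q = not 1/5 = 4/5
(Q implies P) iff not Q = 1 iff 4/5 = 4/5
P and Q = 3/5 and 1/5 = 1/5
(P and Q) iff P = 1/5 iff 3/5 = 3/5
((Q implies P) iff not Q) iff ((P and Q) iff P) = 4/5 iff 3/5 = 4/5
not Q = not 1/5 = 4/5
not Q and P = 4/5 and 3/5 = 3/5
Q iff P = 1/5 iff 3/5 = 3/5
P iff Q = 3/5 iff 1/5 = 3/5
(Q iff P) and (P iff Q) = 3/5 and 3/5 = 3/5
(not Q and P) implies ((Q iff P) and (P iff Q)) = 3/5 implies 3/5 = 1
(((Q implies P) iff not Q) iff ((P and Q) iff P)) implies ((not Q and P) implies ((Q iff P) and (P iff Q))) = 4/5 implies 1 = 1
P and Q = 3/5 and 1/5 = 1/5
P and (P and Q) = 3/5 and 1/5 = 1/5
P implies Q = 3/5 implies 1/5 = 3/5
P and P = 3/5 and 3/5 = 3/5
P and (P and P) = 3/5 and 3/5 = 3/5
(P implies Q) and (P and (P and P)) = 3/5 and 3/5 = 3/5
(P and (P and Q)) implies ((P implies Q) and (P and (P and P))) = 1/5 implies 3/5 = 1
((((Q implies P) iff not Q) iff ((P and Q) iff P)) implies ((not Q and P) implies ((Q iff P) and (P iff Q)))) iff ((P and (P and Q)) implies ((P implies Q) and (P and (P and P)))) = 1 iff 1 = 1
not ((((P implies P) and (P implies Q)) and (P and (P iff P))) and not ((Q and Q) iff (Q iff Q))) and (((((Q implies P) iff not Q) iff ((P and Q) iff P)) implies ((not Q and P) implies ((Q iff P) and (P iff Q)))) iff ((P and (P and Q)) implies ((P implies Q) and (P and (P and P))))) = 2/5 and 1 = 2/5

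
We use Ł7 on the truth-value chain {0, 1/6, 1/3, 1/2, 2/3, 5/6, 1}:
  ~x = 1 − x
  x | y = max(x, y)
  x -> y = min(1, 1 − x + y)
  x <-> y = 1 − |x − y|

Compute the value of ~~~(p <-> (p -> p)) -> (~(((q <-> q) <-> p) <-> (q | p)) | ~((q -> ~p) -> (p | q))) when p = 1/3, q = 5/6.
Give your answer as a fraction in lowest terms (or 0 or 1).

5/6

p -> p = 1/3 -> 1/3 = 1
p <-> (p -> p) = 1/3 <-> 1 = 1/3
~(p <-> (p -> p)) = ~1/3 = 2/3
~~(p <-> (p -> p)) = ~2/3 = 1/3
~~~(p <-> (p -> p)) = ~1/3 = 2/3
q <-> q = 5/6 <-> 5/6 = 1
(q <-> q) <-> p = 1 <-> 1/3 = 1/3
q | p = 5/6 | 1/3 = 5/6
((q <-> q) <-> p) <-> (q | p) = 1/3 <-> 5/6 = 1/2
~(((q <-> q) <-> p) <-> (q | p)) = ~1/2 = 1/2
~p = ~1/3 = 2/3
q -> ~p = 5/6 -> 2/3 = 5/6
p | q = 1/3 | 5/6 = 5/6
(q -> ~p) -> (p | q) = 5/6 -> 5/6 = 1
~((q -> ~p) -> (p | q)) = ~1 = 0
~(((q <-> q) <-> p) <-> (q | p)) | ~((q -> ~p) -> (p | q)) = 1/2 | 0 = 1/2
~~~(p <-> (p -> p)) -> (~(((q <-> q) <-> p) <-> (q | p)) | ~((q -> ~p) -> (p | q))) = 2/3 -> 1/2 = 5/6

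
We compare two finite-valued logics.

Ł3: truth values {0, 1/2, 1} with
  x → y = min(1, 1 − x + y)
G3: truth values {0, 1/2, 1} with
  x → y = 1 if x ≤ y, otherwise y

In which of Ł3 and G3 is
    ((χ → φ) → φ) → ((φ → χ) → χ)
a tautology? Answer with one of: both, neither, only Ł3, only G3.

In Ł3: every assignment gives 1 — tautology.
In G3: at φ = 0, χ = 1/2 the value is 1/2 — not a tautology.

only Ł3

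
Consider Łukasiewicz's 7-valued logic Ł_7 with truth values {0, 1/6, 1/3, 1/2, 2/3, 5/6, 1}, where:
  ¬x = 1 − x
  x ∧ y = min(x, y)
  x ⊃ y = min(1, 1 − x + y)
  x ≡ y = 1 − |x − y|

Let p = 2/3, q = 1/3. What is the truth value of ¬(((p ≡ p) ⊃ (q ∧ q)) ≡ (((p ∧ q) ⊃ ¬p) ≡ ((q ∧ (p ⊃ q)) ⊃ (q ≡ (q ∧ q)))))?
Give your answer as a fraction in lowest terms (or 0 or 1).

2/3

p ≡ p = 2/3 ≡ 2/3 = 1
q ∧ q = 1/3 ∧ 1/3 = 1/3
(p ≡ p) ⊃ (q ∧ q) = 1 ⊃ 1/3 = 1/3
p ∧ q = 2/3 ∧ 1/3 = 1/3
¬p = ¬2/3 = 1/3
(p ∧ q) ⊃ ¬p = 1/3 ⊃ 1/3 = 1
p ⊃ q = 2/3 ⊃ 1/3 = 2/3
q ∧ (p ⊃ q) = 1/3 ∧ 2/3 = 1/3
q ∧ q = 1/3 ∧ 1/3 = 1/3
q ≡ (q ∧ q) = 1/3 ≡ 1/3 = 1
(q ∧ (p ⊃ q)) ⊃ (q ≡ (q ∧ q)) = 1/3 ⊃ 1 = 1
((p ∧ q) ⊃ ¬p) ≡ ((q ∧ (p ⊃ q)) ⊃ (q ≡ (q ∧ q))) = 1 ≡ 1 = 1
((p ≡ p) ⊃ (q ∧ q)) ≡ (((p ∧ q) ⊃ ¬p) ≡ ((q ∧ (p ⊃ q)) ⊃ (q ≡ (q ∧ q)))) = 1/3 ≡ 1 = 1/3
¬(((p ≡ p) ⊃ (q ∧ q)) ≡ (((p ∧ q) ⊃ ¬p) ≡ ((q ∧ (p ⊃ q)) ⊃ (q ≡ (q ∧ q))))) = ¬1/3 = 2/3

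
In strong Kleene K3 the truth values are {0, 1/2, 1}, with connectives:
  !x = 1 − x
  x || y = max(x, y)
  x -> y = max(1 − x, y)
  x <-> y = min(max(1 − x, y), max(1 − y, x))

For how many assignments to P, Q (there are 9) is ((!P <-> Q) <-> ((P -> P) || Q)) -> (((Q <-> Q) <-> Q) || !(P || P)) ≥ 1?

P = 0, Q = 0 ↦ 1  ≥
P = 0, Q = 1/2 ↦ 1  ≥
P = 0, Q = 1 ↦ 1  ≥
P = 1/2, Q = 0 ↦ 1/2  <
P = 1/2, Q = 1/2 ↦ 1/2  <
P = 1/2, Q = 1 ↦ 1  ≥
P = 1, Q = 0 ↦ 0  <
P = 1, Q = 1/2 ↦ 1/2  <
P = 1, Q = 1 ↦ 1  ≥
So 5 of the 9 assignments meet the threshold.

5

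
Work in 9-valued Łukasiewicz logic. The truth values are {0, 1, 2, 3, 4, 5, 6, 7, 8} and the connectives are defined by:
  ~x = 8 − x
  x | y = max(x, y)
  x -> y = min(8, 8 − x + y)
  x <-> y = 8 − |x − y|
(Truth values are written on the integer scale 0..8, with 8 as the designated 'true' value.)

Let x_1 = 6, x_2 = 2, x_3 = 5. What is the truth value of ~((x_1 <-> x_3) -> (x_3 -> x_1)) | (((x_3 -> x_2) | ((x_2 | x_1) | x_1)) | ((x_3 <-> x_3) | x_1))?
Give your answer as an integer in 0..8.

x_1 <-> x_3 = 6 <-> 5 = 7
x_3 -> x_1 = 5 -> 6 = 8
(x_1 <-> x_3) -> (x_3 -> x_1) = 7 -> 8 = 8
~((x_1 <-> x_3) -> (x_3 -> x_1)) = ~8 = 0
x_3 -> x_2 = 5 -> 2 = 5
x_2 | x_1 = 2 | 6 = 6
(x_2 | x_1) | x_1 = 6 | 6 = 6
(x_3 -> x_2) | ((x_2 | x_1) | x_1) = 5 | 6 = 6
x_3 <-> x_3 = 5 <-> 5 = 8
(x_3 <-> x_3) | x_1 = 8 | 6 = 8
((x_3 -> x_2) | ((x_2 | x_1) | x_1)) | ((x_3 <-> x_3) | x_1) = 6 | 8 = 8
~((x_1 <-> x_3) -> (x_3 -> x_1)) | (((x_3 -> x_2) | ((x_2 | x_1) | x_1)) | ((x_3 <-> x_3) | x_1)) = 0 | 8 = 8

8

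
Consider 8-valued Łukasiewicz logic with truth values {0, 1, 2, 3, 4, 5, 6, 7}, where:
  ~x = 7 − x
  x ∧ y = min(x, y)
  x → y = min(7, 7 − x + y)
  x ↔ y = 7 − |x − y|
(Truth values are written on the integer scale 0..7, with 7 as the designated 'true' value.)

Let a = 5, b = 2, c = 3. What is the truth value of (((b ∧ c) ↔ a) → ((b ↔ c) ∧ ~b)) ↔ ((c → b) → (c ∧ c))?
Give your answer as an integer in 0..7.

4

b ∧ c = 2 ∧ 3 = 2
(b ∧ c) ↔ a = 2 ↔ 5 = 4
b ↔ c = 2 ↔ 3 = 6
~b = ~2 = 5
(b ↔ c) ∧ ~b = 6 ∧ 5 = 5
((b ∧ c) ↔ a) → ((b ↔ c) ∧ ~b) = 4 → 5 = 7
c → b = 3 → 2 = 6
c ∧ c = 3 ∧ 3 = 3
(c → b) → (c ∧ c) = 6 → 3 = 4
(((b ∧ c) ↔ a) → ((b ↔ c) ∧ ~b)) ↔ ((c → b) → (c ∧ c)) = 7 ↔ 4 = 4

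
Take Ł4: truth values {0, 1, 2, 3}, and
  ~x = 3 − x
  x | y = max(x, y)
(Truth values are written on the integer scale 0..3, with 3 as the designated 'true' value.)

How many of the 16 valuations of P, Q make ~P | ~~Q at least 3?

P = 0, Q = 0 ↦ 3  ≥
P = 0, Q = 1 ↦ 3  ≥
P = 0, Q = 2 ↦ 3  ≥
P = 0, Q = 3 ↦ 3  ≥
P = 1, Q = 0 ↦ 2  <
P = 1, Q = 1 ↦ 2  <
P = 1, Q = 2 ↦ 2  <
P = 1, Q = 3 ↦ 3  ≥
P = 2, Q = 0 ↦ 1  <
P = 2, Q = 1 ↦ 1  <
P = 2, Q = 2 ↦ 2  <
P = 2, Q = 3 ↦ 3  ≥
P = 3, Q = 0 ↦ 0  <
P = 3, Q = 1 ↦ 1  <
P = 3, Q = 2 ↦ 2  <
P = 3, Q = 3 ↦ 3  ≥
So 7 of the 16 assignments meet the threshold.

7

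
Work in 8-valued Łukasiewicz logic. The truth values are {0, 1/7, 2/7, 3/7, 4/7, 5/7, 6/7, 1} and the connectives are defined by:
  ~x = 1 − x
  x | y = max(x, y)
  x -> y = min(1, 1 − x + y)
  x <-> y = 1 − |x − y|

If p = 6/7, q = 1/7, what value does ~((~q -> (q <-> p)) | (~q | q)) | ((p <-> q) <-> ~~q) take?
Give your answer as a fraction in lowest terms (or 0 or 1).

6/7

~q = ~1/7 = 6/7
q <-> p = 1/7 <-> 6/7 = 2/7
~q -> (q <-> p) = 6/7 -> 2/7 = 3/7
~q = ~1/7 = 6/7
~q | q = 6/7 | 1/7 = 6/7
(~q -> (q <-> p)) | (~q | q) = 3/7 | 6/7 = 6/7
~((~q -> (q <-> p)) | (~q | q)) = ~6/7 = 1/7
p <-> q = 6/7 <-> 1/7 = 2/7
~q = ~1/7 = 6/7
~~q = ~6/7 = 1/7
(p <-> q) <-> ~~q = 2/7 <-> 1/7 = 6/7
~((~q -> (q <-> p)) | (~q | q)) | ((p <-> q) <-> ~~q) = 1/7 | 6/7 = 6/7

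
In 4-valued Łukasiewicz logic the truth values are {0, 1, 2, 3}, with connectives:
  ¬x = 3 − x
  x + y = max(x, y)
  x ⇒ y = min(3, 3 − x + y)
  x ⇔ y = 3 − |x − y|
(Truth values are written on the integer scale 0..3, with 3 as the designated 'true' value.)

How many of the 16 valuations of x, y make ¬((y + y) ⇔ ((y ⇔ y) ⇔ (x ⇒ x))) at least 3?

4

x = 0, y = 0 ↦ 3  ≥
x = 0, y = 1 ↦ 2  <
x = 0, y = 2 ↦ 1  <
x = 0, y = 3 ↦ 0  <
x = 1, y = 0 ↦ 3  ≥
x = 1, y = 1 ↦ 2  <
x = 1, y = 2 ↦ 1  <
x = 1, y = 3 ↦ 0  <
x = 2, y = 0 ↦ 3  ≥
x = 2, y = 1 ↦ 2  <
x = 2, y = 2 ↦ 1  <
x = 2, y = 3 ↦ 0  <
x = 3, y = 0 ↦ 3  ≥
x = 3, y = 1 ↦ 2  <
x = 3, y = 2 ↦ 1  <
x = 3, y = 3 ↦ 0  <
So 4 of the 16 assignments meet the threshold.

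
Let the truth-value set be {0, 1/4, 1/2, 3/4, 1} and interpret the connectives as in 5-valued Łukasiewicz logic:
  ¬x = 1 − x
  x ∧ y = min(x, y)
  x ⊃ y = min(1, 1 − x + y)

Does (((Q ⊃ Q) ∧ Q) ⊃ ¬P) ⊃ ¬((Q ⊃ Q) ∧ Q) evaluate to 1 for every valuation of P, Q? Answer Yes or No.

No

Counterexample: take P = 0, Q = 1/4.
Q ⊃ Q = 1/4 ⊃ 1/4 = 1
(Q ⊃ Q) ∧ Q = 1 ∧ 1/4 = 1/4
¬P = ¬0 = 1
((Q ⊃ Q) ∧ Q) ⊃ ¬P = 1/4 ⊃ 1 = 1
Q ⊃ Q = 1/4 ⊃ 1/4 = 1
(Q ⊃ Q) ∧ Q = 1 ∧ 1/4 = 1/4
¬((Q ⊃ Q) ∧ Q) = ¬1/4 = 3/4
(((Q ⊃ Q) ∧ Q) ⊃ ¬P) ⊃ ¬((Q ⊃ Q) ∧ Q) = 1 ⊃ 3/4 = 3/4
This gives 3/4 ≠ 1.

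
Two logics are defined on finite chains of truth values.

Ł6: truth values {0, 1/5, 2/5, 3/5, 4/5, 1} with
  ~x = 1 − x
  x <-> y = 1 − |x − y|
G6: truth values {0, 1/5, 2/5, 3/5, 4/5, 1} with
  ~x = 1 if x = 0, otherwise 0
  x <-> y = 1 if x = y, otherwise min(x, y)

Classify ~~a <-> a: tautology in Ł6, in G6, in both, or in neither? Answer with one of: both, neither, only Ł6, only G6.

only Ł6

In Ł6: every assignment gives 1 — tautology.
In G6: at a = 1/5 the value is 1/5 — not a tautology.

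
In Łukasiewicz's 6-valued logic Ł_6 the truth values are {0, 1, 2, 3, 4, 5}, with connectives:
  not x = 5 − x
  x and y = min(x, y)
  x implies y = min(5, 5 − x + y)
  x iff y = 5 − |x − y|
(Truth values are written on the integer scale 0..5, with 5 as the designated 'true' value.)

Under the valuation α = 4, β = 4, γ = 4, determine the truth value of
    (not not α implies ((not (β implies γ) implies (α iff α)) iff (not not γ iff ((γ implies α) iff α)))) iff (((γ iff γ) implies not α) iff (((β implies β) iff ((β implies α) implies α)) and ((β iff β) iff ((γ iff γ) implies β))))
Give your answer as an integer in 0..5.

2

not α = not 4 = 1
not not α = not 1 = 4
β implies γ = 4 implies 4 = 5
not (β implies γ) = not 5 = 0
α iff α = 4 iff 4 = 5
not (β implies γ) implies (α iff α) = 0 implies 5 = 5
not γ = not 4 = 1
not not γ = not 1 = 4
γ implies α = 4 implies 4 = 5
(γ implies α) iff α = 5 iff 4 = 4
not not γ iff ((γ implies α) iff α) = 4 iff 4 = 5
(not (β implies γ) implies (α iff α)) iff (not not γ iff ((γ implies α) iff α)) = 5 iff 5 = 5
not not α implies ((not (β implies γ) implies (α iff α)) iff (not not γ iff ((γ implies α) iff α))) = 4 implies 5 = 5
γ iff γ = 4 iff 4 = 5
not α = not 4 = 1
(γ iff γ) implies not α = 5 implies 1 = 1
β implies β = 4 implies 4 = 5
β implies α = 4 implies 4 = 5
(β implies α) implies α = 5 implies 4 = 4
(β implies β) iff ((β implies α) implies α) = 5 iff 4 = 4
β iff β = 4 iff 4 = 5
γ iff γ = 4 iff 4 = 5
(γ iff γ) implies β = 5 implies 4 = 4
(β iff β) iff ((γ iff γ) implies β) = 5 iff 4 = 4
((β implies β) iff ((β implies α) implies α)) and ((β iff β) iff ((γ iff γ) implies β)) = 4 and 4 = 4
((γ iff γ) implies not α) iff (((β implies β) iff ((β implies α) implies α)) and ((β iff β) iff ((γ iff γ) implies β))) = 1 iff 4 = 2
(not not α implies ((not (β implies γ) implies (α iff α)) iff (not not γ iff ((γ implies α) iff α)))) iff (((γ iff γ) implies not α) iff (((β implies β) iff ((β implies α) implies α)) and ((β iff β) iff ((γ iff γ) implies β)))) = 5 iff 2 = 2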